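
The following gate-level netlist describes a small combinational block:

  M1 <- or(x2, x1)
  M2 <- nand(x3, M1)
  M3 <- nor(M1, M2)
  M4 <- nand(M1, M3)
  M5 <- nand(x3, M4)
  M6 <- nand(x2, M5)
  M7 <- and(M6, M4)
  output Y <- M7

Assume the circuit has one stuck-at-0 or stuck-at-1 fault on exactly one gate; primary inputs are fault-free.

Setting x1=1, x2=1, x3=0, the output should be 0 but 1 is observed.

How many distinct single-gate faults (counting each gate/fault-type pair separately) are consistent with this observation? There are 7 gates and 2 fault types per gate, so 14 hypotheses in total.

Fault-free: M1=1, M2=1, M3=0, M4=1, M5=1, M6=0, M7=0 → 0. Observed 1.
  M1 stuck-at-0: output 0 ✗
  M1 stuck-at-1: output 0 ✗
  M2 stuck-at-0: output 0 ✗
  M2 stuck-at-1: output 0 ✗
  M3 stuck-at-0: output 0 ✗
  M3 stuck-at-1: output 0 ✗
  M4 stuck-at-0: output 0 ✗
  M4 stuck-at-1: output 0 ✗
  M5 stuck-at-0: output 1 ✓
  M5 stuck-at-1: output 0 ✗
  M6 stuck-at-0: output 0 ✗
  M6 stuck-at-1: output 1 ✓
  M7 stuck-at-0: output 0 ✗
  M7 stuck-at-1: output 1 ✓
Consistent faults: {M5 stuck-at-0, M6 stuck-at-1, M7 stuck-at-1} — 3 in all.

3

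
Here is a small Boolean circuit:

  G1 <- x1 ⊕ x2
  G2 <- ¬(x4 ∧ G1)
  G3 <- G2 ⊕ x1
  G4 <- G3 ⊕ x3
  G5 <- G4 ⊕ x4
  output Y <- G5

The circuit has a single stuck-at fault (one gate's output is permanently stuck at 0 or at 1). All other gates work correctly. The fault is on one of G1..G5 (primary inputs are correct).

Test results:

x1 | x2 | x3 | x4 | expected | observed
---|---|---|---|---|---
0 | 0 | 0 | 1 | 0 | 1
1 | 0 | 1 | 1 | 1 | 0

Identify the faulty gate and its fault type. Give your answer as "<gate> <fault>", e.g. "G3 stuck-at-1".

Fault-free values for test 1 (x1=0, x2=0, x3=0, x4=1): G1=0, G2=1, G3=1, G4=1, G5=0, giving Y=0. Observed 1.
Test 1: faults giving observed 1 are {G1 stuck-at-1, G2 stuck-at-0, G3 stuck-at-0, G4 stuck-at-0, G5 stuck-at-1}.
Test 2 (x1=1, x2=0, x3=1, x4=1): fault-free G1=1, G2=0, G3=1, G4=0, G5=1 → 1; observed 0. Eliminates G1 stuck-at-1, G2 stuck-at-0, G4 stuck-at-0, G5 stuck-at-1.
Only G3 stuck-at-0 is consistent with every test.

G3 stuck-at-0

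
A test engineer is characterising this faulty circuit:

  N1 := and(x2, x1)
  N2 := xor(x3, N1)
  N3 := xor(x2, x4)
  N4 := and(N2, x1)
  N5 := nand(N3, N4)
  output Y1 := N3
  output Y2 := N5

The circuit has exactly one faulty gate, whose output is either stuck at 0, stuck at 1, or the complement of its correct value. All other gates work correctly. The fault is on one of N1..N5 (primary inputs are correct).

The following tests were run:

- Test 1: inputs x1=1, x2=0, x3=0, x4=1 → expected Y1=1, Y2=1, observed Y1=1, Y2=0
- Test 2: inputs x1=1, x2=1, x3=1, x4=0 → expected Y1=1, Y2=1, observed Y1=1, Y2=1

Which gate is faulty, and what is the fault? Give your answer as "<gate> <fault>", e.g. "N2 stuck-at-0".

N1 stuck-at-1

Fault-free values for test 1 (x1=1, x2=0, x3=0, x4=1): N1=0, N2=0, N3=1, N4=0, N5=1, giving Y1=1, Y2=1. Observed Y1=1, Y2=0.
Test 1: faults giving observed Y1=1, Y2=0 are {N1 stuck-at-1, N1 inverted output, N2 stuck-at-1, N2 inverted output, N4 stuck-at-1, N4 inverted output, N5 stuck-at-0, N5 inverted output}.
Test 2 (x1=1, x2=1, x3=1, x4=0): fault-free N1=1, N2=0, N3=1, N4=0, N5=1 → Y1=1, Y2=1; observed Y1=1, Y2=1. Eliminates N1 inverted output, N2 stuck-at-1, N2 inverted output, N4 stuck-at-1, N4 inverted output, N5 stuck-at-0, N5 inverted output.
Only N1 stuck-at-1 is consistent with every test.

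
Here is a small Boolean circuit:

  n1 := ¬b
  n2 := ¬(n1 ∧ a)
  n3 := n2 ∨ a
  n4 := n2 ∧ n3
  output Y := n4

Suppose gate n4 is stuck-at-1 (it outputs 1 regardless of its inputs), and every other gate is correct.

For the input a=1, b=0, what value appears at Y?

Propagate with n4 forced: n1=1, n2=0, n3=1, n4=1 [stuck-at-1].
So Y = 1. (Without the fault it would be 0.)

1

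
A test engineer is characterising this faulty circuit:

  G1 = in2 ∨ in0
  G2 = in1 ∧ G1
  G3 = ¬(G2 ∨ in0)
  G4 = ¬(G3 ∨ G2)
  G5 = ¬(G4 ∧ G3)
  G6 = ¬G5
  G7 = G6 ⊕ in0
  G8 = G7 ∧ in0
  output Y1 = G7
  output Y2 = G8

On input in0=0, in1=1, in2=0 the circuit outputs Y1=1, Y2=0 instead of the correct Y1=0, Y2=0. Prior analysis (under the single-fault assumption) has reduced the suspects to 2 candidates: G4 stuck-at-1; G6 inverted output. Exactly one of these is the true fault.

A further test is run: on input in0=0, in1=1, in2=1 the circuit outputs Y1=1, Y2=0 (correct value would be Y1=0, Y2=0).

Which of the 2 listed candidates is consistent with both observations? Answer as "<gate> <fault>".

Evaluate each candidate on input in0=0, in1=1, in2=1:
  G4 stuck-at-1: G1=1, G2=1, G3=0, G4=1 [stuck-at-1], G5=1, G6=0, G7=0, G8=0 → Y1=0, Y2=0 — eliminated
  G6 inverted output: G1=1, G2=1, G3=0, G4=0, G5=1, G6=1 [inverted output], G7=1, G8=0 → Y1=1, Y2=0 — matches
Only G6 inverted output reproduces the observed Y1=1, Y2=0.

G6 inverted output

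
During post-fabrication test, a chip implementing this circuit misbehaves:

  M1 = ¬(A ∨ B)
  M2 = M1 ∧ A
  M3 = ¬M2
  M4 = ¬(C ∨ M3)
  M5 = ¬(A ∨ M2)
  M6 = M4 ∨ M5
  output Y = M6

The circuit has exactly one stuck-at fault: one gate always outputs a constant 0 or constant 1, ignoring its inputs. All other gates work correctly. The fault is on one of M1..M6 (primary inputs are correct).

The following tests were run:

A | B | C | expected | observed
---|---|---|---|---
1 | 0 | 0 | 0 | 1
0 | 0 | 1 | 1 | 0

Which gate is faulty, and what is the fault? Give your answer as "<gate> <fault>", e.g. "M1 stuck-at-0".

M2 stuck-at-1

Fault-free values for test 1 (A=1, B=0, C=0): M1=0, M2=0, M3=1, M4=0, M5=0, M6=0, giving Y=0. Observed 1.
Test 1: faults giving observed 1 are {M1 stuck-at-1, M2 stuck-at-1, M3 stuck-at-0, M4 stuck-at-1, M5 stuck-at-1, M6 stuck-at-1}.
Test 2 (A=0, B=0, C=1): fault-free M1=1, M2=0, M3=1, M4=0, M5=1, M6=1 → 1; observed 0. Eliminates M1 stuck-at-1, M3 stuck-at-0, M4 stuck-at-1, M5 stuck-at-1, M6 stuck-at-1.
Only M2 stuck-at-1 is consistent with every test.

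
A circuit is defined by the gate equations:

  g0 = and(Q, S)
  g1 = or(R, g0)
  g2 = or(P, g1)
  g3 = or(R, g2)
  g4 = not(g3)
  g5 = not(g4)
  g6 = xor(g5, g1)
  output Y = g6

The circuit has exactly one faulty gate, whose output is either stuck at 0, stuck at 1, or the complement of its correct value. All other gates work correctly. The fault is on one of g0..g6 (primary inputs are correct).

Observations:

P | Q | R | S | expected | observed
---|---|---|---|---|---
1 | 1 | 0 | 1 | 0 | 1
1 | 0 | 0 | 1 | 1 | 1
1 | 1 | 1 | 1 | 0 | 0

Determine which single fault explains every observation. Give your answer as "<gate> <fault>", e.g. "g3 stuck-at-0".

g0 stuck-at-0

Fault-free values for test 1 (P=1, Q=1, R=0, S=1): g0=1, g1=1, g2=1, g3=1, g4=0, g5=1, g6=0, giving Y=0. Observed 1.
Test 1: faults giving observed 1 are {g0 stuck-at-0, g0 inverted output, g1 stuck-at-0, g1 inverted output, g2 stuck-at-0, g2 inverted output, g3 stuck-at-0, g3 inverted output, g4 stuck-at-1, g4 inverted output, g5 stuck-at-0, g5 inverted output, g6 stuck-at-1, g6 inverted output}.
Test 2 (P=1, Q=0, R=0, S=1): fault-free g0=0, g1=0, g2=1, g3=1, g4=0, g5=1, g6=1 → 1; observed 1. Eliminates g0 inverted output, g1 inverted output, g2 stuck-at-0, g2 inverted output, g3 stuck-at-0, g3 inverted output, g4 stuck-at-1, g4 inverted output, g5 stuck-at-0, g5 inverted output, g6 inverted output.
Test 3 (P=1, Q=1, R=1, S=1): fault-free g0=1, g1=1, g2=1, g3=1, g4=0, g5=1, g6=0 → 0; observed 0. Eliminates g1 stuck-at-0, g6 stuck-at-1.
Only g0 stuck-at-0 is consistent with every test.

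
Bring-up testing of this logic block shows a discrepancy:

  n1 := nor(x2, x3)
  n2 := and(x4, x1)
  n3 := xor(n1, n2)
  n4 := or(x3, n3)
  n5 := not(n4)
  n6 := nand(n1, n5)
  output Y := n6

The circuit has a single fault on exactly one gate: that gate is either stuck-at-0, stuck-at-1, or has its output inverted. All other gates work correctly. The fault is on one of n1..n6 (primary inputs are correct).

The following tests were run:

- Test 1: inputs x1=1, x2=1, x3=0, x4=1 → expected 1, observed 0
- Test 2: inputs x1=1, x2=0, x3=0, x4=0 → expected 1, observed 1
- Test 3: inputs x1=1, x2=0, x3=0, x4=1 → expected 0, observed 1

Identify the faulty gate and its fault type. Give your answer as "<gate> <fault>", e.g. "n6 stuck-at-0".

n1 inverted output

Fault-free values for test 1 (x1=1, x2=1, x3=0, x4=1): n1=0, n2=1, n3=1, n4=1, n5=0, n6=1, giving Y=1. Observed 0.
Test 1: faults giving observed 0 are {n1 stuck-at-1, n1 inverted output, n6 stuck-at-0, n6 inverted output}.
Test 2 (x1=1, x2=0, x3=0, x4=0): fault-free n1=1, n2=0, n3=1, n4=1, n5=0, n6=1 → 1; observed 1. Eliminates n6 stuck-at-0, n6 inverted output.
Test 3 (x1=1, x2=0, x3=0, x4=1): fault-free n1=1, n2=1, n3=0, n4=0, n5=1, n6=0 → 0; observed 1. Eliminates n1 stuck-at-1.
Only n1 inverted output is consistent with every test.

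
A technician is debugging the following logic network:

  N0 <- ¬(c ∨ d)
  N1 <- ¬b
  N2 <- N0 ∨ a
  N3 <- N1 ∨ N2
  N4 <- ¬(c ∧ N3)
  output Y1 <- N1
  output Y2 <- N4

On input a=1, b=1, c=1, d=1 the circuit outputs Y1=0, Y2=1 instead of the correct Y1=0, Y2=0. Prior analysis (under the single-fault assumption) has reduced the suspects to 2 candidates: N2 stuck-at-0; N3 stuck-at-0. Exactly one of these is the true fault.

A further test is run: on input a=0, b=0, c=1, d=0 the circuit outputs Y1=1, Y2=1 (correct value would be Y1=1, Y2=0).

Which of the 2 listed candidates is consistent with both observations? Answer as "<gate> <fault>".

Evaluate each candidate on input a=0, b=0, c=1, d=0:
  N2 stuck-at-0: N0=0, N1=1, N2=0 [stuck-at-0], N3=1, N4=0 → Y1=1, Y2=0 — eliminated
  N3 stuck-at-0: N0=0, N1=1, N2=0, N3=0 [stuck-at-0], N4=1 → Y1=1, Y2=1 — matches
Only N3 stuck-at-0 reproduces the observed Y1=1, Y2=1.

N3 stuck-at-0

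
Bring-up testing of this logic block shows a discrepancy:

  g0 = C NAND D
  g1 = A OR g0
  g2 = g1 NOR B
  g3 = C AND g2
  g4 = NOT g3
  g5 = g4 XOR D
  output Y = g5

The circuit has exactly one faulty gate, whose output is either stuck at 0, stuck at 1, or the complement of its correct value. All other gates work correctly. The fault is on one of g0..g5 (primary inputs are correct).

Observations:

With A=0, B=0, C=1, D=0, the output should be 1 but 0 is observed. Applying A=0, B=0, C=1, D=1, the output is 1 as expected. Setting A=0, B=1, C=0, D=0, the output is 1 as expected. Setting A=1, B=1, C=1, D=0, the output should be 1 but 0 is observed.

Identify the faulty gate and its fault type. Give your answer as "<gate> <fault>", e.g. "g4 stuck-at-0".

g2 stuck-at-1

Fault-free values for test 1 (A=0, B=0, C=1, D=0): g0=1, g1=1, g2=0, g3=0, g4=1, g5=1, giving Y=1. Observed 0.
Test 1: faults giving observed 0 are {g0 stuck-at-0, g0 inverted output, g1 stuck-at-0, g1 inverted output, g2 stuck-at-1, g2 inverted output, g3 stuck-at-1, g3 inverted output, g4 stuck-at-0, g4 inverted output, g5 stuck-at-0, g5 inverted output}.
Test 2 (A=0, B=0, C=1, D=1): fault-free g0=0, g1=0, g2=1, g3=1, g4=0, g5=1 → 1; observed 1. Eliminates g0 inverted output, g1 inverted output, g2 inverted output, g3 inverted output, g4 inverted output, g5 stuck-at-0, g5 inverted output.
Test 3 (A=0, B=1, C=0, D=0): fault-free g0=1, g1=1, g2=0, g3=0, g4=1, g5=1 → 1; observed 1. Eliminates g3 stuck-at-1, g4 stuck-at-0.
Test 4 (A=1, B=1, C=1, D=0): fault-free g0=1, g1=1, g2=0, g3=0, g4=1, g5=1 → 1; observed 0. Eliminates g0 stuck-at-0, g1 stuck-at-0.
Only g2 stuck-at-1 is consistent with every test.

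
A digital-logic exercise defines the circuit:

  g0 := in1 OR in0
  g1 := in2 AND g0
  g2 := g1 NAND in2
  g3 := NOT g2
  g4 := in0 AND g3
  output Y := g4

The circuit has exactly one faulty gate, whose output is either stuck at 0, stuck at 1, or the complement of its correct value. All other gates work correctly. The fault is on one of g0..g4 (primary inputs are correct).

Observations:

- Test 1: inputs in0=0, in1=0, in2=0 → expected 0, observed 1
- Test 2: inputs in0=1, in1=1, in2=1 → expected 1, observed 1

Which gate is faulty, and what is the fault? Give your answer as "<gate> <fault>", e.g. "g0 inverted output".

Fault-free values for test 1 (in0=0, in1=0, in2=0): g0=0, g1=0, g2=1, g3=0, g4=0, giving Y=0. Observed 1.
Test 1: faults giving observed 1 are {g4 stuck-at-1, g4 inverted output}.
Test 2 (in0=1, in1=1, in2=1): fault-free g0=1, g1=1, g2=0, g3=1, g4=1 → 1; observed 1. Eliminates g4 inverted output.
Only g4 stuck-at-1 is consistent with every test.

g4 stuck-at-1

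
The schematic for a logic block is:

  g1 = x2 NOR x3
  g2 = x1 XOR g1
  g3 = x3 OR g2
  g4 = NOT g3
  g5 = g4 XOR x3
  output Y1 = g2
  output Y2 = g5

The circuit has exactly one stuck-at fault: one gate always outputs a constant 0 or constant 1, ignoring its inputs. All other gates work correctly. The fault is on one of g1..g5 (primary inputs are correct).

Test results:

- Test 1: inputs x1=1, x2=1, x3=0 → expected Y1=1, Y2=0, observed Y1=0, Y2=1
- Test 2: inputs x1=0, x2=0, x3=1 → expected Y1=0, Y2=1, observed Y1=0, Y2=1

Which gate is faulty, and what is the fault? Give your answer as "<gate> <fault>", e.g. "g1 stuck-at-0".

g2 stuck-at-0

Fault-free values for test 1 (x1=1, x2=1, x3=0): g1=0, g2=1, g3=1, g4=0, g5=0, giving Y1=1, Y2=0. Observed Y1=0, Y2=1.
Test 1: faults giving observed Y1=0, Y2=1 are {g1 stuck-at-1, g2 stuck-at-0}.
Test 2 (x1=0, x2=0, x3=1): fault-free g1=0, g2=0, g3=1, g4=0, g5=1 → Y1=0, Y2=1; observed Y1=0, Y2=1. Eliminates g1 stuck-at-1.
Only g2 stuck-at-0 is consistent with every test.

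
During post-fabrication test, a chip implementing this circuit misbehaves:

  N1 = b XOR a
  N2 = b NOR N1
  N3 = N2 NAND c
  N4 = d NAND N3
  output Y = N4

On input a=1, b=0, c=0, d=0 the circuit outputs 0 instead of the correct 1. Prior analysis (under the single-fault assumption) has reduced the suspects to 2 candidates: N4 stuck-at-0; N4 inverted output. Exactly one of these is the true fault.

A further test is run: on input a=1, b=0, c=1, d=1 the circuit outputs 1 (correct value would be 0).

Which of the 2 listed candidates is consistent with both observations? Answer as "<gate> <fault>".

N4 inverted output

Evaluate each candidate on input a=1, b=0, c=1, d=1:
  N4 stuck-at-0: N1=1, N2=0, N3=1, N4=0 [stuck-at-0] → 0 — eliminated
  N4 inverted output: N1=1, N2=0, N3=1, N4=1 [inverted output] → 1 — matches
Only N4 inverted output reproduces the observed 1.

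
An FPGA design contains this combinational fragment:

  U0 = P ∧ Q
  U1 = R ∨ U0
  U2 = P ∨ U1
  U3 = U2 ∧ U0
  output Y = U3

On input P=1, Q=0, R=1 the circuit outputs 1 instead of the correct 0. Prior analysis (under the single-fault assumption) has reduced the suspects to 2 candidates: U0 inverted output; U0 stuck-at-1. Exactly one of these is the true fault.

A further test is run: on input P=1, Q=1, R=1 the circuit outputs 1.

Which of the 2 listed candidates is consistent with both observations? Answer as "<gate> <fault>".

U0 stuck-at-1

Evaluate each candidate on input P=1, Q=1, R=1:
  U0 inverted output: U0=0 [inverted output], U1=1, U2=1, U3=0 → 0 — eliminated
  U0 stuck-at-1: U0=1 [stuck-at-1], U1=1, U2=1, U3=1 → 1 — matches
Only U0 stuck-at-1 reproduces the observed 1.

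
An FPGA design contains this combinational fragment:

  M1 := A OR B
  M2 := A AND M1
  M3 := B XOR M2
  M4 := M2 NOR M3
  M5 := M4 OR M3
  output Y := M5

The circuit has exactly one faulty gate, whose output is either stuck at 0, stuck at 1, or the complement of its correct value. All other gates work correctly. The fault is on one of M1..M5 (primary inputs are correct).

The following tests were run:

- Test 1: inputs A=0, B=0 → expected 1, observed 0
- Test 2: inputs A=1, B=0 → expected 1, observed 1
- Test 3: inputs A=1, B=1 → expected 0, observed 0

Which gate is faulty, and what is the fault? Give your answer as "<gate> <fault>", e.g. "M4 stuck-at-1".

Fault-free values for test 1 (A=0, B=0): M1=0, M2=0, M3=0, M4=1, M5=1, giving Y=1. Observed 0.
Test 1: faults giving observed 0 are {M4 stuck-at-0, M4 inverted output, M5 stuck-at-0, M5 inverted output}.
Test 2 (A=1, B=0): fault-free M1=1, M2=1, M3=1, M4=0, M5=1 → 1; observed 1. Eliminates M5 stuck-at-0, M5 inverted output.
Test 3 (A=1, B=1): fault-free M1=1, M2=1, M3=0, M4=0, M5=0 → 0; observed 0. Eliminates M4 inverted output.
Only M4 stuck-at-0 is consistent with every test.

M4 stuck-at-0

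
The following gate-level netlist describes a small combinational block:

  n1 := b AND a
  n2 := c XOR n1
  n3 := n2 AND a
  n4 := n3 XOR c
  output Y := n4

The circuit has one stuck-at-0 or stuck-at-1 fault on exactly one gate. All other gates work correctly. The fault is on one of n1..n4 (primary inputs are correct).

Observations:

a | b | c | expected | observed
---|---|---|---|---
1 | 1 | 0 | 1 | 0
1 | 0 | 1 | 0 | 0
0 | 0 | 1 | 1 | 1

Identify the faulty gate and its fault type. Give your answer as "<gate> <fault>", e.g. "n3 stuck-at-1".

Fault-free values for test 1 (a=1, b=1, c=0): n1=1, n2=1, n3=1, n4=1, giving Y=1. Observed 0.
Test 1: faults giving observed 0 are {n1 stuck-at-0, n2 stuck-at-0, n3 stuck-at-0, n4 stuck-at-0}.
Test 2 (a=1, b=0, c=1): fault-free n1=0, n2=1, n3=1, n4=0 → 0; observed 0. Eliminates n2 stuck-at-0, n3 stuck-at-0.
Test 3 (a=0, b=0, c=1): fault-free n1=0, n2=1, n3=0, n4=1 → 1; observed 1. Eliminates n4 stuck-at-0.
Only n1 stuck-at-0 is consistent with every test.

n1 stuck-at-0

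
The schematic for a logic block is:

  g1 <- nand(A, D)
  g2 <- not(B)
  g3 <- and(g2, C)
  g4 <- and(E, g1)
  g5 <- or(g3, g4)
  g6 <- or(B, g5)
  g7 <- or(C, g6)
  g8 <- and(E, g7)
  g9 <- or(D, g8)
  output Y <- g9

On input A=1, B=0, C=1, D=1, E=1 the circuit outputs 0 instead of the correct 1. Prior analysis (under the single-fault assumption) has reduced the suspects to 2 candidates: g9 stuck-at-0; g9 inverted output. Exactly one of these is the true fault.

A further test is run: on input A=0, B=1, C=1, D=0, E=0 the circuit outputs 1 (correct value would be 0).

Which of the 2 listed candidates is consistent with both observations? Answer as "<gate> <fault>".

g9 inverted output

Evaluate each candidate on input A=0, B=1, C=1, D=0, E=0:
  g9 stuck-at-0: g1=1, g2=0, g3=0, g4=0, g5=0, g6=1, g7=1, g8=0, g9=0 [stuck-at-0] → 0 — eliminated
  g9 inverted output: g1=1, g2=0, g3=0, g4=0, g5=0, g6=1, g7=1, g8=0, g9=1 [inverted output] → 1 — matches
Only g9 inverted output reproduces the observed 1.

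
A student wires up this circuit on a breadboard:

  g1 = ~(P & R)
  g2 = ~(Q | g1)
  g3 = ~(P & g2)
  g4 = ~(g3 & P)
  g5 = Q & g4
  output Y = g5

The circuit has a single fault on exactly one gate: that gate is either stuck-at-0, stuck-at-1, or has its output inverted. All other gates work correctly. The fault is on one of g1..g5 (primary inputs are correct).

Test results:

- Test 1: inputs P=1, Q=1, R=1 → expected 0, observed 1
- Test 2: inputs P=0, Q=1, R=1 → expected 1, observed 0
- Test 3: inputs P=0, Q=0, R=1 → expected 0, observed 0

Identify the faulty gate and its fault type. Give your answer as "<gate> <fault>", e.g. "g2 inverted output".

g4 inverted output

Fault-free values for test 1 (P=1, Q=1, R=1): g1=0, g2=0, g3=1, g4=0, g5=0, giving Y=0. Observed 1.
Test 1: faults giving observed 1 are {g2 stuck-at-1, g2 inverted output, g3 stuck-at-0, g3 inverted output, g4 stuck-at-1, g4 inverted output, g5 stuck-at-1, g5 inverted output}.
Test 2 (P=0, Q=1, R=1): fault-free g1=1, g2=0, g3=1, g4=1, g5=1 → 1; observed 0. Eliminates g2 stuck-at-1, g2 inverted output, g3 stuck-at-0, g3 inverted output, g4 stuck-at-1, g5 stuck-at-1.
Test 3 (P=0, Q=0, R=1): fault-free g1=1, g2=0, g3=1, g4=1, g5=0 → 0; observed 0. Eliminates g5 inverted output.
Only g4 inverted output is consistent with every test.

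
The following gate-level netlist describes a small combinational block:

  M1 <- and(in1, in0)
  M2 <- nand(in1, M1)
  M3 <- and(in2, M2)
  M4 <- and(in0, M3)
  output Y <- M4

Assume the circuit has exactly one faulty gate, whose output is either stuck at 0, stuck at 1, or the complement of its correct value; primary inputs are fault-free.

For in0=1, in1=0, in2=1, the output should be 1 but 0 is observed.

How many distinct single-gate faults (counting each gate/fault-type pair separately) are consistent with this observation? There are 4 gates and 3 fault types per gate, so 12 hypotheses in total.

Fault-free: M1=0, M2=1, M3=1, M4=1 → 1. Observed 0.
  M1 stuck-at-0: output 1 ✗
  M1 stuck-at-1: output 1 ✗
  M1 inverted output: output 1 ✗
  M2 stuck-at-0: output 0 ✓
  M2 stuck-at-1: output 1 ✗
  M2 inverted output: output 0 ✓
  M3 stuck-at-0: output 0 ✓
  M3 stuck-at-1: output 1 ✗
  M3 inverted output: output 0 ✓
  M4 stuck-at-0: output 0 ✓
  M4 stuck-at-1: output 1 ✗
  M4 inverted output: output 0 ✓
Consistent faults: {M2 stuck-at-0, M2 inverted output, M3 stuck-at-0, M3 inverted output, M4 stuck-at-0, M4 inverted output} — 6 in all.

6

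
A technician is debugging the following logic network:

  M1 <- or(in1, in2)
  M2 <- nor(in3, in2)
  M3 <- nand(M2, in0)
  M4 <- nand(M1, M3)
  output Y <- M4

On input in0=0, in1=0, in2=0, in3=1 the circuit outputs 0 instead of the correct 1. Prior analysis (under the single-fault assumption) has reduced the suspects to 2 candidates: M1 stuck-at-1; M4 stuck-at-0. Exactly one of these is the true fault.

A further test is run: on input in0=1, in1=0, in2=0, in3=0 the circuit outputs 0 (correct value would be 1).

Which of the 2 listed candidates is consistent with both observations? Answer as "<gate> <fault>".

Evaluate each candidate on input in0=1, in1=0, in2=0, in3=0:
  M1 stuck-at-1: M1=1 [stuck-at-1], M2=1, M3=0, M4=1 → 1 — eliminated
  M4 stuck-at-0: M1=0, M2=1, M3=0, M4=0 [stuck-at-0] → 0 — matches
Only M4 stuck-at-0 reproduces the observed 0.

M4 stuck-at-0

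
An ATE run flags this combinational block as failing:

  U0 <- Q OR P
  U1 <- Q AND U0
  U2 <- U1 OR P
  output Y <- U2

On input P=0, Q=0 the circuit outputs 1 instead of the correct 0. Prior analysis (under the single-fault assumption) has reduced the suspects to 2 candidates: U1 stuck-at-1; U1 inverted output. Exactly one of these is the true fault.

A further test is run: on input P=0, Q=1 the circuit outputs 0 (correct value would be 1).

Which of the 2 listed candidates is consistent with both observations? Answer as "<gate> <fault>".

U1 inverted output

Evaluate each candidate on input P=0, Q=1:
  U1 stuck-at-1: U0=1, U1=1 [stuck-at-1], U2=1 → 1 — eliminated
  U1 inverted output: U0=1, U1=0 [inverted output], U2=0 → 0 — matches
Only U1 inverted output reproduces the observed 0.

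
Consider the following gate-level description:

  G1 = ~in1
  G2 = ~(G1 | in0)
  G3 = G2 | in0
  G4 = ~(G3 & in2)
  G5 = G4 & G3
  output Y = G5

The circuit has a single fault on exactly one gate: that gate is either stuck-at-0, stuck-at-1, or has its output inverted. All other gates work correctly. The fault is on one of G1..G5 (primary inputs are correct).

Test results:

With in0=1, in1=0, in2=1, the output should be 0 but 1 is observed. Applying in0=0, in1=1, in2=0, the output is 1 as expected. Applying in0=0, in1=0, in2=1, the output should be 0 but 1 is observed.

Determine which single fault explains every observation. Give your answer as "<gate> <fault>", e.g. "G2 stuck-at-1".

G5 stuck-at-1

Fault-free values for test 1 (in0=1, in1=0, in2=1): G1=1, G2=0, G3=1, G4=0, G5=0, giving Y=0. Observed 1.
Test 1: faults giving observed 1 are {G4 stuck-at-1, G4 inverted output, G5 stuck-at-1, G5 inverted output}.
Test 2 (in0=0, in1=1, in2=0): fault-free G1=0, G2=1, G3=1, G4=1, G5=1 → 1; observed 1. Eliminates G4 inverted output, G5 inverted output.
Test 3 (in0=0, in1=0, in2=1): fault-free G1=1, G2=0, G3=0, G4=1, G5=0 → 0; observed 1. Eliminates G4 stuck-at-1.
Only G5 stuck-at-1 is consistent with every test.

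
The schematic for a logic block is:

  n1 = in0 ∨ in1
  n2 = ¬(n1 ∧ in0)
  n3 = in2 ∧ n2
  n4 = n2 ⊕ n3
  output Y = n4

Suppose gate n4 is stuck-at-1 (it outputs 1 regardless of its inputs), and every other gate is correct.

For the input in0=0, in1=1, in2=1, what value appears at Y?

Propagate with n4 forced: n1=1, n2=1, n3=1, n4=1 [stuck-at-1].
So Y = 1. (Without the fault it would be 0.)

1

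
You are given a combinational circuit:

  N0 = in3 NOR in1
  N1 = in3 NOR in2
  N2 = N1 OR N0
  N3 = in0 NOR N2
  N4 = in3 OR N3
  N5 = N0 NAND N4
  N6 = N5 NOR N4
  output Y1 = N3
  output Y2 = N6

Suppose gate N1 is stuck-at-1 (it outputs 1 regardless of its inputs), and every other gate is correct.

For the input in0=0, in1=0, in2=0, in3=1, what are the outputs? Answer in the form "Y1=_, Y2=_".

Y1=0, Y2=0

Propagate with N1 forced: N0=0, N1=1 [stuck-at-1], N2=1, N3=0, N4=1, N5=1, N6=0.
So the outputs are Y1=0, Y2=0. (Without the fault they would be Y1=1, Y2=0.)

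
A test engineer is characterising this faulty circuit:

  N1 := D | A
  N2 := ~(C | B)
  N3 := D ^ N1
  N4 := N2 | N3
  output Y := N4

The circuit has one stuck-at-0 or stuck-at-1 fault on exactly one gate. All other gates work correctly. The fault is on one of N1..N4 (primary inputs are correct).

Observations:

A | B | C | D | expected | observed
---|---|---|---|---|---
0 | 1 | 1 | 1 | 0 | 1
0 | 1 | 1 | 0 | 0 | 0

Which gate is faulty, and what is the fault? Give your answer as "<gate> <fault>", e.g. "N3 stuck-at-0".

N1 stuck-at-0

Fault-free values for test 1 (A=0, B=1, C=1, D=1): N1=1, N2=0, N3=0, N4=0, giving Y=0. Observed 1.
Test 1: faults giving observed 1 are {N1 stuck-at-0, N2 stuck-at-1, N3 stuck-at-1, N4 stuck-at-1}.
Test 2 (A=0, B=1, C=1, D=0): fault-free N1=0, N2=0, N3=0, N4=0 → 0; observed 0. Eliminates N2 stuck-at-1, N3 stuck-at-1, N4 stuck-at-1.
Only N1 stuck-at-0 is consistent with every test.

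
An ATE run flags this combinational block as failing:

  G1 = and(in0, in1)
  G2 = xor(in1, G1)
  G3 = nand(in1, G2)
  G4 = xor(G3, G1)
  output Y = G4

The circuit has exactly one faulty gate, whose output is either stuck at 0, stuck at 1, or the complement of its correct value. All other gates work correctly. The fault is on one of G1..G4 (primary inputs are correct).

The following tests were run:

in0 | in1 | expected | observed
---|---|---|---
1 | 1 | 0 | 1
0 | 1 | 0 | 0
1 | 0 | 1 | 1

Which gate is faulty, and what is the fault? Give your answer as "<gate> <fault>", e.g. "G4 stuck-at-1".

G2 stuck-at-1

Fault-free values for test 1 (in0=1, in1=1): G1=1, G2=0, G3=1, G4=0, giving Y=0. Observed 1.
Test 1: faults giving observed 1 are {G2 stuck-at-1, G2 inverted output, G3 stuck-at-0, G3 inverted output, G4 stuck-at-1, G4 inverted output}.
Test 2 (in0=0, in1=1): fault-free G1=0, G2=1, G3=0, G4=0 → 0; observed 0. Eliminates G2 inverted output, G3 inverted output, G4 stuck-at-1, G4 inverted output.
Test 3 (in0=1, in1=0): fault-free G1=0, G2=0, G3=1, G4=1 → 1; observed 1. Eliminates G3 stuck-at-0.
Only G2 stuck-at-1 is consistent with every test.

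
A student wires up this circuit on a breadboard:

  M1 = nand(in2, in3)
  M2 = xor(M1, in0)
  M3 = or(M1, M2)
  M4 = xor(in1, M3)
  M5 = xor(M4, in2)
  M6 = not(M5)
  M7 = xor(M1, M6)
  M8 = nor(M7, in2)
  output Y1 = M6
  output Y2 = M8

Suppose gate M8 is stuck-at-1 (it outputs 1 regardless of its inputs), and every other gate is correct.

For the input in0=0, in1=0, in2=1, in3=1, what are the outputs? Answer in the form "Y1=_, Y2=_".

Y1=0, Y2=1

Propagate with M8 forced: M1=0, M2=0, M3=0, M4=0, M5=1, M6=0, M7=0, M8=1 [stuck-at-1].
So the outputs are Y1=0, Y2=1. (Without the fault they would be Y1=0, Y2=0.)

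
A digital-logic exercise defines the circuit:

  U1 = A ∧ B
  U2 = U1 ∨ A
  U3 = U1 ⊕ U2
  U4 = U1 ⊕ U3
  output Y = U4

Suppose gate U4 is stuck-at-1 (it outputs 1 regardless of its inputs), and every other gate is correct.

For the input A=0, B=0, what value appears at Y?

Propagate with U4 forced: U1=0, U2=0, U3=0, U4=1 [stuck-at-1].
So Y = 1. (Without the fault it would be 0.)

1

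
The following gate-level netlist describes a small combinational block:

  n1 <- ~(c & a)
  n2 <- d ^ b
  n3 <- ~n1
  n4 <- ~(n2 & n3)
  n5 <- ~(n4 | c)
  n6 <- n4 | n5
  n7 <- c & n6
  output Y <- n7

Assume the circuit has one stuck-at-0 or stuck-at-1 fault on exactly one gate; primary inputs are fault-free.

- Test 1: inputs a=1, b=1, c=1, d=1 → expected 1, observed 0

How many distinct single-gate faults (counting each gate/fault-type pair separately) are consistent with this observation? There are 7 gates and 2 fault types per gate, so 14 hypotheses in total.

Fault-free: n1=0, n2=0, n3=1, n4=1, n5=0, n6=1, n7=1 → 1. Observed 0.
  n1 stuck-at-0: output 1 ✗
  n1 stuck-at-1: output 1 ✗
  n2 stuck-at-0: output 1 ✗
  n2 stuck-at-1: output 0 ✓
  n3 stuck-at-0: output 1 ✗
  n3 stuck-at-1: output 1 ✗
  n4 stuck-at-0: output 0 ✓
  n4 stuck-at-1: output 1 ✗
  n5 stuck-at-0: output 1 ✗
  n5 stuck-at-1: output 1 ✗
  n6 stuck-at-0: output 0 ✓
  n6 stuck-at-1: output 1 ✗
  n7 stuck-at-0: output 0 ✓
  n7 stuck-at-1: output 1 ✗
Consistent faults: {n2 stuck-at-1, n4 stuck-at-0, n6 stuck-at-0, n7 stuck-at-0} — 4 in all.

4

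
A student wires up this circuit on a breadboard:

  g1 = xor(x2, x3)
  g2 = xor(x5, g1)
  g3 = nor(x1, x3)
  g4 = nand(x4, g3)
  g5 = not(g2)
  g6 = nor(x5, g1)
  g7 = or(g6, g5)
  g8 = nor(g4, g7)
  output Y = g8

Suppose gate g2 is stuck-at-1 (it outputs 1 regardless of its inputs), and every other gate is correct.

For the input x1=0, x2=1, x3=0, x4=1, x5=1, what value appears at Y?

1

Propagate with g2 forced: g1=1, g2=1 [stuck-at-1], g3=1, g4=0, g5=0, g6=0, g7=0, g8=1.
So Y = 1. (Without the fault it would be 0.)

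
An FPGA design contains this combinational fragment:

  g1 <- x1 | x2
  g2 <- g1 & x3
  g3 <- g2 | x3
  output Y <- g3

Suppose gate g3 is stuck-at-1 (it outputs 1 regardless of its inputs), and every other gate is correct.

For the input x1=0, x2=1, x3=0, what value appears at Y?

Propagate with g3 forced: g1=1, g2=0, g3=1 [stuck-at-1].
So Y = 1. (Without the fault it would be 0.)

1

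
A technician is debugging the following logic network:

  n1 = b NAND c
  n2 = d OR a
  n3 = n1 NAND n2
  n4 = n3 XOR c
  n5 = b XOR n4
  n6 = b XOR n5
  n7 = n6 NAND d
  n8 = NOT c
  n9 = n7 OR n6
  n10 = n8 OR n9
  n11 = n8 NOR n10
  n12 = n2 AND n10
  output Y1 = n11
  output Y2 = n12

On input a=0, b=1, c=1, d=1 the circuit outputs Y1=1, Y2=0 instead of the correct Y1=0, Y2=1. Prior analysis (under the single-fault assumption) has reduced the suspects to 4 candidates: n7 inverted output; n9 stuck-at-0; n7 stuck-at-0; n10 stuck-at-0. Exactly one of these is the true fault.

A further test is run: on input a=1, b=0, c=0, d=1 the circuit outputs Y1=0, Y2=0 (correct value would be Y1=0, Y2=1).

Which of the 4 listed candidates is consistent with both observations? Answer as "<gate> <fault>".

Evaluate each candidate on input a=1, b=0, c=0, d=1:
  n7 inverted output: n1=1, n2=1, n3=0, n4=0, n5=0, n6=0, n7=0 [inverted output], n8=1, n9=0, n10=1, n11=0, n12=1 → Y1=0, Y2=1 — eliminated
  n9 stuck-at-0: n1=1, n2=1, n3=0, n4=0, n5=0, n6=0, n7=1, n8=1, n9=0 [stuck-at-0], n10=1, n11=0, n12=1 → Y1=0, Y2=1 — eliminated
  n7 stuck-at-0: n1=1, n2=1, n3=0, n4=0, n5=0, n6=0, n7=0 [stuck-at-0], n8=1, n9=0, n10=1, n11=0, n12=1 → Y1=0, Y2=1 — eliminated
  n10 stuck-at-0: n1=1, n2=1, n3=0, n4=0, n5=0, n6=0, n7=1, n8=1, n9=1, n10=0 [stuck-at-0], n11=0, n12=0 → Y1=0, Y2=0 — matches
Only n10 stuck-at-0 reproduces the observed Y1=0, Y2=0.

n10 stuck-at-0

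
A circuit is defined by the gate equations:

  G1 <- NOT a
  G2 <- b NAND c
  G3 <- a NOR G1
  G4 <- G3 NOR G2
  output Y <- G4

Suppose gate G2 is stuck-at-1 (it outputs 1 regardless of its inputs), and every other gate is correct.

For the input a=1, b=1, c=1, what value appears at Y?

0

Propagate with G2 forced: G1=0, G2=1 [stuck-at-1], G3=0, G4=0.
So Y = 0. (Without the fault it would be 1.)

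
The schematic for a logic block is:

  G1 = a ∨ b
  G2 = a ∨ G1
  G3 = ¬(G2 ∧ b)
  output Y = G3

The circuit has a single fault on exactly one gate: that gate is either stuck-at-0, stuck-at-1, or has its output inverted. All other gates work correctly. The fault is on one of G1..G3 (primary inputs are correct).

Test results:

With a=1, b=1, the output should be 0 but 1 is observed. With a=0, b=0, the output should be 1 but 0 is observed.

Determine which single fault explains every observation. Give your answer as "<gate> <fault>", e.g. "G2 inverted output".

Fault-free values for test 1 (a=1, b=1): G1=1, G2=1, G3=0, giving Y=0. Observed 1.
Test 1: faults giving observed 1 are {G2 stuck-at-0, G2 inverted output, G3 stuck-at-1, G3 inverted output}.
Test 2 (a=0, b=0): fault-free G1=0, G2=0, G3=1 → 1; observed 0. Eliminates G2 stuck-at-0, G2 inverted output, G3 stuck-at-1.
Only G3 inverted output is consistent with every test.

G3 inverted output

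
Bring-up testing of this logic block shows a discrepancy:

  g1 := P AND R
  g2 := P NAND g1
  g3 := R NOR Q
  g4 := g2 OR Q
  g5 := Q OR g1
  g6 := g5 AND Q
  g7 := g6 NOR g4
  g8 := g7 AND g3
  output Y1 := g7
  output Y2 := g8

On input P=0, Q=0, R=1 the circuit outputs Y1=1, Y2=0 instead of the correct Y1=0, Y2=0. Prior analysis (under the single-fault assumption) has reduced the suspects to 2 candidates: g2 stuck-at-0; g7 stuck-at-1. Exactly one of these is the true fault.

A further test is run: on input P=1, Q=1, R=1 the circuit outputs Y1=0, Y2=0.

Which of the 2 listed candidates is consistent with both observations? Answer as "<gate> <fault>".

Evaluate each candidate on input P=1, Q=1, R=1:
  g2 stuck-at-0: g1=1, g2=0 [stuck-at-0], g3=0, g4=1, g5=1, g6=1, g7=0, g8=0 → Y1=0, Y2=0 — matches
  g7 stuck-at-1: g1=1, g2=0, g3=0, g4=1, g5=1, g6=1, g7=1 [stuck-at-1], g8=0 → Y1=1, Y2=0 — eliminated
Only g2 stuck-at-0 reproduces the observed Y1=0, Y2=0.

g2 stuck-at-0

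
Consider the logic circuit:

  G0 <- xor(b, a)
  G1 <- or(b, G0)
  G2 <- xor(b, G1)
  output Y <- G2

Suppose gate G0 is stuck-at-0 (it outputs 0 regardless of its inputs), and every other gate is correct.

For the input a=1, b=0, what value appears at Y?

Propagate with G0 forced: G0=0 [stuck-at-0], G1=0, G2=0.
So Y = 0. (Without the fault it would be 1.)

0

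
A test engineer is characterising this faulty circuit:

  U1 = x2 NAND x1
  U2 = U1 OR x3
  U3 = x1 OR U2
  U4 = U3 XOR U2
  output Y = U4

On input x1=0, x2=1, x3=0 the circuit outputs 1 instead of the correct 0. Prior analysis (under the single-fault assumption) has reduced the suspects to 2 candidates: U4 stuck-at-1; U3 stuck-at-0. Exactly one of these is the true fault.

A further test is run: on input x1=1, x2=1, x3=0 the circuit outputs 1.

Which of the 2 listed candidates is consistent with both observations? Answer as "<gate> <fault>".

Evaluate each candidate on input x1=1, x2=1, x3=0:
  U4 stuck-at-1: U1=0, U2=0, U3=1, U4=1 [stuck-at-1] → 1 — matches
  U3 stuck-at-0: U1=0, U2=0, U3=0 [stuck-at-0], U4=0 → 0 — eliminated
Only U4 stuck-at-1 reproduces the observed 1.

U4 stuck-at-1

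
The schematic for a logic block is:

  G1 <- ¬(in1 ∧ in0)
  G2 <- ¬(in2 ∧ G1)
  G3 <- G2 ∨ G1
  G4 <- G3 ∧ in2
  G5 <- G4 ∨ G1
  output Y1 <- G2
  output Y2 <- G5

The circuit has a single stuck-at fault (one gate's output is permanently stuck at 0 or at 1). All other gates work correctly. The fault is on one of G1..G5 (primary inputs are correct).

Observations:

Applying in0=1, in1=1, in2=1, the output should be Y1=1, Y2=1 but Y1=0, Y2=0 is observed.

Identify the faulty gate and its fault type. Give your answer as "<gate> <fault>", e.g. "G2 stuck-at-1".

Fault-free values for test 1 (in0=1, in1=1, in2=1): G1=0, G2=1, G3=1, G4=1, G5=1, giving Y1=1, Y2=1. Observed Y1=0, Y2=0.
Test 1: faults giving observed Y1=0, Y2=0 are {G2 stuck-at-0}.
Only G2 stuck-at-0 is consistent with every test.

G2 stuck-at-0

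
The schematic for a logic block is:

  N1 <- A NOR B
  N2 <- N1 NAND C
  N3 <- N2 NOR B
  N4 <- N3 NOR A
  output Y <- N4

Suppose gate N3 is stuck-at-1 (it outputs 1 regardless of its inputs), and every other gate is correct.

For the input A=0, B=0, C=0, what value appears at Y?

Propagate with N3 forced: N1=1, N2=1, N3=1 [stuck-at-1], N4=0.
So Y = 0. (Without the fault it would be 1.)

0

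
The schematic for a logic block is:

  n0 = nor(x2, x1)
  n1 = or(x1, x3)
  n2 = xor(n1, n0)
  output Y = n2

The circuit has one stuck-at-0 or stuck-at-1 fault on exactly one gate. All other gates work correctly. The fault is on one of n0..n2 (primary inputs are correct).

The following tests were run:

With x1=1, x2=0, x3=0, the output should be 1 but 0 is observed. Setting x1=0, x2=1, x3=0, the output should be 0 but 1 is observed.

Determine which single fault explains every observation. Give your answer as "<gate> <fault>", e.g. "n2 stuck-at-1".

Fault-free values for test 1 (x1=1, x2=0, x3=0): n0=0, n1=1, n2=1, giving Y=1. Observed 0.
Test 1: faults giving observed 0 are {n0 stuck-at-1, n1 stuck-at-0, n2 stuck-at-0}.
Test 2 (x1=0, x2=1, x3=0): fault-free n0=0, n1=0, n2=0 → 0; observed 1. Eliminates n1 stuck-at-0, n2 stuck-at-0.
Only n0 stuck-at-1 is consistent with every test.

n0 stuck-at-1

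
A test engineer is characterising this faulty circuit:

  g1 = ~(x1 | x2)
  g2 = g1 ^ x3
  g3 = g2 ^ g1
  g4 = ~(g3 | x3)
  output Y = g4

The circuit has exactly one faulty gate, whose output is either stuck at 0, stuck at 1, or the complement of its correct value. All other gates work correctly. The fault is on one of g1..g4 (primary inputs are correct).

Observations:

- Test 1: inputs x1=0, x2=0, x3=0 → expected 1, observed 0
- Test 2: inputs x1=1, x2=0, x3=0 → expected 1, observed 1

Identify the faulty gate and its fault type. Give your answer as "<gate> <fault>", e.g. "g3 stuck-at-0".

g2 stuck-at-0

Fault-free values for test 1 (x1=0, x2=0, x3=0): g1=1, g2=1, g3=0, g4=1, giving Y=1. Observed 0.
Test 1: faults giving observed 0 are {g2 stuck-at-0, g2 inverted output, g3 stuck-at-1, g3 inverted output, g4 stuck-at-0, g4 inverted output}.
Test 2 (x1=1, x2=0, x3=0): fault-free g1=0, g2=0, g3=0, g4=1 → 1; observed 1. Eliminates g2 inverted output, g3 stuck-at-1, g3 inverted output, g4 stuck-at-0, g4 inverted output.
Only g2 stuck-at-0 is consistent with every test.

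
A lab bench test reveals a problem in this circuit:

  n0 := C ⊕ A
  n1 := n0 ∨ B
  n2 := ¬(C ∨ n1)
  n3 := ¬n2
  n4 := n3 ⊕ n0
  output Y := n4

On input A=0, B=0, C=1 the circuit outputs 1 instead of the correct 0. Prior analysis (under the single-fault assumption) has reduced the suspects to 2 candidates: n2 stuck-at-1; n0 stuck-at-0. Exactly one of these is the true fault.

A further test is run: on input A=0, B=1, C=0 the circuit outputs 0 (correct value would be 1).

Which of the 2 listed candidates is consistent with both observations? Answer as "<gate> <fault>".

Evaluate each candidate on input A=0, B=1, C=0:
  n2 stuck-at-1: n0=0, n1=1, n2=1 [stuck-at-1], n3=0, n4=0 → 0 — matches
  n0 stuck-at-0: n0=0 [stuck-at-0], n1=1, n2=0, n3=1, n4=1 → 1 — eliminated
Only n2 stuck-at-1 reproduces the observed 0.

n2 stuck-at-1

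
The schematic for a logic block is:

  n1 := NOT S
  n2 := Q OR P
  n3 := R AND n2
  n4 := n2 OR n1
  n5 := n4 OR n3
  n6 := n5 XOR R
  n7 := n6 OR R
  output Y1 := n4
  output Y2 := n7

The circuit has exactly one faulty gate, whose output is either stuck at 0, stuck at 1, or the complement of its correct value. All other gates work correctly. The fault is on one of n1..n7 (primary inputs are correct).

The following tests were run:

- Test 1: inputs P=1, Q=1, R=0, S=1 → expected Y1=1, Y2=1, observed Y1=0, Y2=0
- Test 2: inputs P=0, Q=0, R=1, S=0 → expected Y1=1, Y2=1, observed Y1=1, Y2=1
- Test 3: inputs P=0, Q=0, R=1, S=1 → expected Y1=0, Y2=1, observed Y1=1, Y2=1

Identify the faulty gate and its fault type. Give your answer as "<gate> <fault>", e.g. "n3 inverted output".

Fault-free values for test 1 (P=1, Q=1, R=0, S=1): n1=0, n2=1, n3=0, n4=1, n5=1, n6=1, n7=1, giving Y1=1, Y2=1. Observed Y1=0, Y2=0.
Test 1: faults giving observed Y1=0, Y2=0 are {n2 stuck-at-0, n2 inverted output, n4 stuck-at-0, n4 inverted output}.
Test 2 (P=0, Q=0, R=1, S=0): fault-free n1=1, n2=0, n3=0, n4=1, n5=1, n6=0, n7=1 → Y1=1, Y2=1; observed Y1=1, Y2=1. Eliminates n4 stuck-at-0, n4 inverted output.
Test 3 (P=0, Q=0, R=1, S=1): fault-free n1=0, n2=0, n3=0, n4=0, n5=0, n6=1, n7=1 → Y1=0, Y2=1; observed Y1=1, Y2=1. Eliminates n2 stuck-at-0.
Only n2 inverted output is consistent with every test.

n2 inverted output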